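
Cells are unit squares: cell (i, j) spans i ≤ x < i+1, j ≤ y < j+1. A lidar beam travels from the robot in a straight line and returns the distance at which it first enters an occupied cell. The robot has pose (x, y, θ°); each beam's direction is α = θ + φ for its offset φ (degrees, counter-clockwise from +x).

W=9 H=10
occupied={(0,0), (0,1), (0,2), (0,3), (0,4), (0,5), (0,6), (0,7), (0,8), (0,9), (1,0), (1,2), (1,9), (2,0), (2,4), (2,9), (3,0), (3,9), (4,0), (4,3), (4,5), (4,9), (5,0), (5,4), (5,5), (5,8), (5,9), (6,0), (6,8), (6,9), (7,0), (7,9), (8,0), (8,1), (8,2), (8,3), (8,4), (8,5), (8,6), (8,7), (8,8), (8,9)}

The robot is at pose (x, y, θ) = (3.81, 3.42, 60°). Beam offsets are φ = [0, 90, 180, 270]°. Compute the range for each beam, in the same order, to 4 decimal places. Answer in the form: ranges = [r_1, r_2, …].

beam 1: φ=0°, α=60°
  cosα=0.5000 sinα=0.8660 | (3,3) | tMaxX 0.3800 tMaxY 0.6697 | tΔX 2.0000 tΔY 1.1547
    t=0.3800 [x] (4,3) — stop
  → r_1 = 0.3800
beam 2: φ=90°, α=150°
  cosα=-0.8660 sinα=0.5000 | (3,3) | tMaxX 0.9353 tMaxY 1.1600 | tΔX 1.1547 tΔY 2.0000
    t=0.9353 [x] (2,3)
    t=1.1600 [y] (2,4) — stop
  → r_2 = 1.1600
beam 3: φ=180°, α=240°
  cosα=-0.5000 sinα=-0.8660 | (3,3) | tMaxX 1.6200 tMaxY 0.4850 | tΔX 2.0000 tΔY 1.1547
    t=0.4850 [y] (3,2)
    t=1.6200 [x] (2,2)
    t=1.6397 [y] (2,1)
    t=2.7944 [y] (2,0) — stop
  → r_3 = 2.7944
beam 4: φ=270°, α=330°
  cosα=0.8660 sinα=-0.5000 | (3,3) | tMaxX 0.2194 tMaxY 0.8400 | tΔX 1.1547 tΔY 2.0000
    t=0.2194 [x] (4,3) — stop
  → r_4 = 0.2194

ranges = [0.3800, 1.1600, 2.7944, 0.2194]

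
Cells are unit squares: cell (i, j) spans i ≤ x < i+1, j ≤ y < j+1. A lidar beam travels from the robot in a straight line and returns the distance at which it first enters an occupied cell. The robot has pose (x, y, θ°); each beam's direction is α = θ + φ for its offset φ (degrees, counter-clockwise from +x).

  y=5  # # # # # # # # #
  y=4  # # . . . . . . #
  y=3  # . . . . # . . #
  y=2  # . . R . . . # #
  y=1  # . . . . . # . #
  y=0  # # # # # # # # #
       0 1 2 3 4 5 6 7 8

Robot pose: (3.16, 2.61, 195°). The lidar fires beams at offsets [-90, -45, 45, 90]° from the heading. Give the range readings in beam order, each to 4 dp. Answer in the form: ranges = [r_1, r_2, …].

beam 1: φ=-90°, α=105°
  d=(-0.2588,0.9659)  start (3,2)  tX=0.6182 tY=0.4038  stride 1/|dx|=3.8637 1/|dy|=1.0353
    cross y-line → (3,3), t=0.4038
    cross x-line → (2,3), t=0.6182
    cross y-line → (2,4), t=1.4390
    cross y-line → (2,5), t=2.4743 (wall)
  → r_1 = 2.4743
beam 2: φ=-45°, α=150°
  d=(-0.8660,0.5000)  start (3,2)  tX=0.1848 tY=0.7800  stride 1/|dx|=1.1547 1/|dy|=2.0000
    cross x-line → (2,2), t=0.1848
    cross y-line → (2,3), t=0.7800
    cross x-line → (1,3), t=1.3395
    cross x-line → (0,3), t=2.4942 (wall)
  → r_2 = 2.4942
beam 3: φ=45°, α=240°
  d=(-0.5000,-0.8660)  start (3,2)  tX=0.3200 tY=0.7044  stride 1/|dx|=2.0000 1/|dy|=1.1547
    cross x-line → (2,2), t=0.3200
    cross y-line → (2,1), t=0.7044
    cross y-line → (2,0), t=1.8591 (wall)
  → r_3 = 1.8591
beam 4: φ=90°, α=285°
  d=(0.2588,-0.9659)  start (3,2)  tX=3.2455 tY=0.6315  stride 1/|dx|=3.8637 1/|dy|=1.0353
    cross y-line → (3,1), t=0.6315
    cross y-line → (3,0), t=1.6668 (wall)
  → r_4 = 1.6668

ranges = [2.4743, 2.4942, 1.8591, 1.6668]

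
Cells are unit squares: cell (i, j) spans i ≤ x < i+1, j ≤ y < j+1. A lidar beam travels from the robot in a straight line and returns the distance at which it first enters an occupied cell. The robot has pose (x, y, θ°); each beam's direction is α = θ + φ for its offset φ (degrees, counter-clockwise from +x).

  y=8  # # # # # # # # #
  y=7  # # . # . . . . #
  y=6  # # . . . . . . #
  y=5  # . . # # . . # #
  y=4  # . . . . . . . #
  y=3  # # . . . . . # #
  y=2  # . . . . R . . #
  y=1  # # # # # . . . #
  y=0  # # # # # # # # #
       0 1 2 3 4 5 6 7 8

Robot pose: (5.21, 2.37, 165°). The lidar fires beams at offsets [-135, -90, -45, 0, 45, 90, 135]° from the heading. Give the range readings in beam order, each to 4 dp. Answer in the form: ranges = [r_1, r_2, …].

beam 1: φ=-135°, α=30°
  direction (0.8660, 0.5000); cell (5,2); t to first gridline: x 0.9122, y 1.2600 (then +1.1547 / +2.0000)
    (6,2) via x @ 0.9122
    (6,3) via y @ 1.2600
    (7,3) via x @ 2.0669  # hit
  → r_1 = 2.0669
beam 2: φ=-90°, α=75°
  direction (0.2588, 0.9659); cell (5,2); t to first gridline: x 3.0523, y 0.6522 (then +3.8637 / +1.0353)
    (5,3) via y @ 0.6522
    (5,4) via y @ 1.6875
    (5,5) via y @ 2.7228
    (6,5) via x @ 3.0523
    (6,6) via y @ 3.7581
    (6,7) via y @ 4.7933
    (6,8) via y @ 5.8286  # hit
  → r_2 = 5.8286
beam 3: φ=-45°, α=120°
  direction (-0.5000, 0.8660); cell (5,2); t to first gridline: x 0.4200, y 0.7275 (then +2.0000 / +1.1547)
    (4,2) via x @ 0.4200
    (4,3) via y @ 0.7275
    (4,4) via y @ 1.8822
    (3,4) via x @ 2.4200
    (3,5) via y @ 3.0369  # hit
  → r_3 = 3.0369
beam 4: φ=0°, α=165°
  direction (-0.9659, 0.2588); cell (5,2); t to first gridline: x 0.2174, y 2.4341 (then +1.0353 / +3.8637)
    (4,2) via x @ 0.2174
    (3,2) via x @ 1.2527
    (2,2) via x @ 2.2880
    (2,3) via y @ 2.4341
    (1,3) via x @ 3.3232  # hit
  → r_4 = 3.3232
beam 5: φ=45°, α=210°
  direction (-0.8660, -0.5000); cell (5,2); t to first gridline: x 0.2425, y 0.7400 (then +1.1547 / +2.0000)
    (4,2) via x @ 0.2425
    (4,1) via y @ 0.7400  # hit
  → r_5 = 0.7400
beam 6: φ=90°, α=255°
  direction (-0.2588, -0.9659); cell (5,2); t to first gridline: x 0.8114, y 0.3831 (then +3.8637 / +1.0353)
    (5,1) via y @ 0.3831
    (4,1) via x @ 0.8114  # hit
  → r_6 = 0.8114
beam 7: φ=135°, α=300°
  direction (0.5000, -0.8660); cell (5,2); t to first gridline: x 1.5800, y 0.4272 (then +2.0000 / +1.1547)
    (5,1) via y @ 0.4272
    (6,1) via x @ 1.5800
    (6,0) via y @ 1.5819  # hit
  → r_7 = 1.5819

ranges = [2.0669, 5.8286, 3.0369, 3.3232, 0.7400, 0.8114, 1.5819]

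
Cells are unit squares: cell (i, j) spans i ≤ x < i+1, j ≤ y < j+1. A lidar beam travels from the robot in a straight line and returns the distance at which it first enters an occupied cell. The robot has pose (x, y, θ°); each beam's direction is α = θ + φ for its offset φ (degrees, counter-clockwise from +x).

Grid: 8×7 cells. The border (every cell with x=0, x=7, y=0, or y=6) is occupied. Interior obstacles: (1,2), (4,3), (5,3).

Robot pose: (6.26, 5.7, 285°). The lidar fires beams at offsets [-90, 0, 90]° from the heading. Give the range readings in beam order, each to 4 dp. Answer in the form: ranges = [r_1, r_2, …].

ranges = [5.4456, 2.8591, 0.7661]

beam 1: φ=-90°, α=195°
  direction (-0.9659, -0.2588); cell (6,5); t to first gridline: x 0.2692, y 2.7046 (then +1.0353 / +3.8637)
    (5,5) via x @ 0.2692
    (4,5) via x @ 1.3044
    (3,5) via x @ 2.3397
    (3,4) via y @ 2.7046
    (2,4) via x @ 3.3750
    (1,4) via x @ 4.4103
    (0,4) via x @ 5.4456  # hit
  → r_1 = 5.4456
beam 2: φ=0°, α=285°
  direction (0.2588, -0.9659); cell (6,5); t to first gridline: x 2.8591, y 0.7247 (then +3.8637 / +1.0353)
    (6,4) via y @ 0.7247
    (6,3) via y @ 1.7600
    (6,2) via y @ 2.7952
    (7,2) via x @ 2.8591  # hit
  → r_2 = 2.8591
beam 3: φ=90°, α=15°
  direction (0.9659, 0.2588); cell (6,5); t to first gridline: x 0.7661, y 1.1591 (then +1.0353 / +3.8637)
    (7,5) via x @ 0.7661  # hit
  → r_3 = 0.7661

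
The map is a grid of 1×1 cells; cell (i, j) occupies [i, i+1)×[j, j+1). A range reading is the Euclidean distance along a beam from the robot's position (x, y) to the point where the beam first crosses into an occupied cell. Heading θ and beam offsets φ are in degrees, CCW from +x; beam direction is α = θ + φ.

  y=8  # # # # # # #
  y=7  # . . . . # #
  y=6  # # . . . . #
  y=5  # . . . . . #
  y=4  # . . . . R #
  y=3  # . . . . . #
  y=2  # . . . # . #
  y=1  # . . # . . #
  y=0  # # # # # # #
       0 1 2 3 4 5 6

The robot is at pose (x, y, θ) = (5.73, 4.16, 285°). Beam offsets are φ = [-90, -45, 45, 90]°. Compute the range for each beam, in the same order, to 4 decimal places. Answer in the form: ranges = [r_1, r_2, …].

beam 1: φ=-90°, α=195°
  d=(-0.9659,-0.2588)  start (5,4)  tX=0.7558 tY=0.6182  stride 1/|dx|=1.0353 1/|dy|=3.8637
    cross y-line → (5,3), t=0.6182
    cross x-line → (4,3), t=0.7558
    cross x-line → (3,3), t=1.7910
    cross x-line → (2,3), t=2.8263
    cross x-line → (1,3), t=3.8616
    cross y-line → (1,2), t=4.4819
    cross x-line → (0,2), t=4.8969 (wall)
  → r_1 = 4.8969
beam 2: φ=-45°, α=240°
  d=(-0.5000,-0.8660)  start (5,4)  tX=1.4600 tY=0.1848  stride 1/|dx|=2.0000 1/|dy|=1.1547
    cross y-line → (5,3), t=0.1848
    cross y-line → (5,2), t=1.3395
    cross x-line → (4,2), t=1.4600 (wall)
  → r_2 = 1.4600
beam 3: φ=45°, α=330°
  d=(0.8660,-0.5000)  start (5,4)  tX=0.3118 tY=0.3200  stride 1/|dx|=1.1547 1/|dy|=2.0000
    cross x-line → (6,4), t=0.3118 (wall)
  → r_3 = 0.3118
beam 4: φ=90°, α=15°
  d=(0.9659,0.2588)  start (5,4)  tX=0.2795 tY=3.2455  stride 1/|dx|=1.0353 1/|dy|=3.8637
    cross x-line → (6,4), t=0.2795 (wall)
  → r_4 = 0.2795

ranges = [4.8969, 1.4600, 0.3118, 0.2795]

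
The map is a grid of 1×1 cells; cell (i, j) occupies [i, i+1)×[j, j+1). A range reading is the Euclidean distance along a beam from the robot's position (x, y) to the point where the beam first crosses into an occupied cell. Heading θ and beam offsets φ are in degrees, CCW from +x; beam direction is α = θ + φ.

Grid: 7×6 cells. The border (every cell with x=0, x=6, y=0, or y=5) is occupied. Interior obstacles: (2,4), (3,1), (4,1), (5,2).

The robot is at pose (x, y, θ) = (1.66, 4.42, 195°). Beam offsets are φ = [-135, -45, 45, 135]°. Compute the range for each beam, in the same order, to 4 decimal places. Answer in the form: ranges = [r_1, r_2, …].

ranges = [0.6697, 0.7621, 1.3200, 0.3926]

beam 1: φ=-135°, α=60°
  cosα=0.5000 sinα=0.8660 | (1,4) | tMaxX 0.6800 tMaxY 0.6697 | tΔX 2.0000 tΔY 1.1547
    t=0.6697 [y] (1,5) — stop
  → r_1 = 0.6697
beam 2: φ=-45°, α=150°
  cosα=-0.8660 sinα=0.5000 | (1,4) | tMaxX 0.7621 tMaxY 1.1600 | tΔX 1.1547 tΔY 2.0000
    t=0.7621 [x] (0,4) — stop
  → r_2 = 0.7621
beam 3: φ=45°, α=240°
  cosα=-0.5000 sinα=-0.8660 | (1,4) | tMaxX 1.3200 tMaxY 0.4850 | tΔX 2.0000 tΔY 1.1547
    t=0.4850 [y] (1,3)
    t=1.3200 [x] (0,3) — stop
  → r_3 = 1.3200
beam 4: φ=135°, α=330°
  cosα=0.8660 sinα=-0.5000 | (1,4) | tMaxX 0.3926 tMaxY 0.8400 | tΔX 1.1547 tΔY 2.0000
    t=0.3926 [x] (2,4) — stop
  → r_4 = 0.3926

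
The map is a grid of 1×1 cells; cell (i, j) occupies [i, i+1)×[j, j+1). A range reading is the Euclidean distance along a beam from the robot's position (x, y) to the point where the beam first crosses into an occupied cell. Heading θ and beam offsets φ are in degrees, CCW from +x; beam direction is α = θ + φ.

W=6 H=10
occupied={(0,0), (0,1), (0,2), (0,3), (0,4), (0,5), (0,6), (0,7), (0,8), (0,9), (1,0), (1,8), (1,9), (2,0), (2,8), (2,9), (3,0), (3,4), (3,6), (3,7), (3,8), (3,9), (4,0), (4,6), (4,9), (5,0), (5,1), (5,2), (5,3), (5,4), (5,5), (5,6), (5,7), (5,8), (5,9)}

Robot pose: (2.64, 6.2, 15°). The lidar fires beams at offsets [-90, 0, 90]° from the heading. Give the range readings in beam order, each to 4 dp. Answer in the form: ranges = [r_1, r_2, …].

ranges = [1.3909, 0.3727, 1.8635]

beam 1: φ=-90°, α=285°
  cosα=0.2588 sinα=-0.9659 | (2,6) | tMaxX 1.3909 tMaxY 0.2071 | tΔX 3.8637 tΔY 1.0353
    t=0.2071 [y] (2,5)
    t=1.2423 [y] (2,4)
    t=1.3909 [x] (3,4) — stop
  → r_1 = 1.3909
beam 2: φ=0°, α=15°
  cosα=0.9659 sinα=0.2588 | (2,6) | tMaxX 0.3727 tMaxY 3.0910 | tΔX 1.0353 tΔY 3.8637
    t=0.3727 [x] (3,6) — stop
  → r_2 = 0.3727
beam 3: φ=90°, α=105°
  cosα=-0.2588 sinα=0.9659 | (2,6) | tMaxX 2.4728 tMaxY 0.8282 | tΔX 3.8637 tΔY 1.0353
    t=0.8282 [y] (2,7)
    t=1.8635 [y] (2,8) — stop
  → r_3 = 1.8635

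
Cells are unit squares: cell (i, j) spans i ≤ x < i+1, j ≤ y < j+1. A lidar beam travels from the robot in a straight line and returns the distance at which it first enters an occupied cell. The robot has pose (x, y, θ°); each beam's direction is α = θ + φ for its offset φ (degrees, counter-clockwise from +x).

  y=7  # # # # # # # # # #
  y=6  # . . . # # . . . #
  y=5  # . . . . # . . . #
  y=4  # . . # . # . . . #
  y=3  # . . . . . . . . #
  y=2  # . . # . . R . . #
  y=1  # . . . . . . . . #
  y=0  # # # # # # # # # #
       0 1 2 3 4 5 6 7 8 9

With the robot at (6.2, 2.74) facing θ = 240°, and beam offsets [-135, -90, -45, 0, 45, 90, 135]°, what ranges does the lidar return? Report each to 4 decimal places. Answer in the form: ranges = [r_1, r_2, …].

ranges = [1.3044, 2.5403, 2.2776, 2.0092, 1.8014, 3.2332, 2.8988]

beam 1: φ=-135°, α=105°
  dir = (cos 105°, sin 105°) = (-0.2588, 0.9659); from cell (6,2)
  next x-line at t=0.7727, next y-line at t=0.2692; Δt_x=3.8637, Δt_y=1.0353
    y: enter (6,3) at t=0.2692
    x: enter (5,3) at t=0.7727
    y: enter (5,4) at t=1.3044 ← occupied
  → r_1 = 1.3044
beam 2: φ=-90°, α=150°
  dir = (cos 150°, sin 150°) = (-0.8660, 0.5000); from cell (6,2)
  next x-line at t=0.2309, next y-line at t=0.5200; Δt_x=1.1547, Δt_y=2.0000
    x: enter (5,2) at t=0.2309
    y: enter (5,3) at t=0.5200
    x: enter (4,3) at t=1.3856
    y: enter (4,4) at t=2.5200
    x: enter (3,4) at t=2.5403 ← occupied
  → r_2 = 2.5403
beam 3: φ=-45°, α=195°
  dir = (cos 195°, sin 195°) = (-0.9659, -0.2588); from cell (6,2)
  next x-line at t=0.2071, next y-line at t=2.8591; Δt_x=1.0353, Δt_y=3.8637
    x: enter (5,2) at t=0.2071
    x: enter (4,2) at t=1.2423
    x: enter (3,2) at t=2.2776 ← occupied
  → r_3 = 2.2776
beam 4: φ=0°, α=240°
  dir = (cos 240°, sin 240°) = (-0.5000, -0.8660); from cell (6,2)
  next x-line at t=0.4000, next y-line at t=0.8545; Δt_x=2.0000, Δt_y=1.1547
    x: enter (5,2) at t=0.4000
    y: enter (5,1) at t=0.8545
    y: enter (5,0) at t=2.0092 ← occupied
  → r_4 = 2.0092
beam 5: φ=45°, α=285°
  dir = (cos 285°, sin 285°) = (0.2588, -0.9659); from cell (6,2)
  next x-line at t=3.0910, next y-line at t=0.7661; Δt_x=3.8637, Δt_y=1.0353
    y: enter (6,1) at t=0.7661
    y: enter (6,0) at t=1.8014 ← occupied
  → r_5 = 1.8014
beam 6: φ=90°, α=330°
  dir = (cos 330°, sin 330°) = (0.8660, -0.5000); from cell (6,2)
  next x-line at t=0.9238, next y-line at t=1.4800; Δt_x=1.1547, Δt_y=2.0000
    x: enter (7,2) at t=0.9238
    y: enter (7,1) at t=1.4800
    x: enter (8,1) at t=2.0785
    x: enter (9,1) at t=3.2332 ← occupied
  → r_6 = 3.2332
beam 7: φ=135°, α=15°
  dir = (cos 15°, sin 15°) = (0.9659, 0.2588); from cell (6,2)
  next x-line at t=0.8282, next y-line at t=1.0046; Δt_x=1.0353, Δt_y=3.8637
    x: enter (7,2) at t=0.8282
    y: enter (7,3) at t=1.0046
    x: enter (8,3) at t=1.8635
    x: enter (9,3) at t=2.8988 ← occupied
  → r_7 = 2.8988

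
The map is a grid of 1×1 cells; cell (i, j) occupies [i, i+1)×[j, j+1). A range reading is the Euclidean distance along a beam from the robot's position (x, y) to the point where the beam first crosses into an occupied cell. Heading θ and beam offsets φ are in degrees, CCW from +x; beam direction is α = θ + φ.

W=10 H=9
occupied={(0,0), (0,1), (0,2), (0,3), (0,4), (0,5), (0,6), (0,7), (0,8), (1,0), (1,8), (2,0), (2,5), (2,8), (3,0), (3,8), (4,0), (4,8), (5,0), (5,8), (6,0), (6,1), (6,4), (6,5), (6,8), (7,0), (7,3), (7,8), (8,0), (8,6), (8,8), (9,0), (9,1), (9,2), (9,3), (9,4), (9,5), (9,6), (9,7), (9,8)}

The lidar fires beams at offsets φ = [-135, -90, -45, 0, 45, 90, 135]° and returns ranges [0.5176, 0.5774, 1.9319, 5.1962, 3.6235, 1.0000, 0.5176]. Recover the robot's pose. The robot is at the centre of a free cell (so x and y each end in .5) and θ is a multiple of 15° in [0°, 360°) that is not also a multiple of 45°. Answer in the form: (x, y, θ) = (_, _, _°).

(x, y, θ) = (1.5, 1.5, 30°)

Candidates: 50 free-cell centres × 16 headings = 800 poses. Raycast each; keep the one whose scan matches to 4 dp.
  (1.5, 7.5, 120°): beam 1 = 7.7646 ≠ 0.5176 ✗
  (6.5, 3.5, 330°): beam 1 = 5.6940 ≠ 0.5176 ✗
  (5.5, 3.5, 15°): beam 1 = 2.8868 ≠ 0.5176 ✗
  (3.5, 1.5, 30°): beam 4 = 4.0415 ≠ 5.1962 ✗
  …
  (1.5, 1.5, 30°): r_1=0.5176, r_2=0.5774, r_3=1.9319, r_4=5.1962, r_5=3.6235, r_6=1.0000, r_7=0.5176 — all match ✓
No second candidate reproduces the full scan.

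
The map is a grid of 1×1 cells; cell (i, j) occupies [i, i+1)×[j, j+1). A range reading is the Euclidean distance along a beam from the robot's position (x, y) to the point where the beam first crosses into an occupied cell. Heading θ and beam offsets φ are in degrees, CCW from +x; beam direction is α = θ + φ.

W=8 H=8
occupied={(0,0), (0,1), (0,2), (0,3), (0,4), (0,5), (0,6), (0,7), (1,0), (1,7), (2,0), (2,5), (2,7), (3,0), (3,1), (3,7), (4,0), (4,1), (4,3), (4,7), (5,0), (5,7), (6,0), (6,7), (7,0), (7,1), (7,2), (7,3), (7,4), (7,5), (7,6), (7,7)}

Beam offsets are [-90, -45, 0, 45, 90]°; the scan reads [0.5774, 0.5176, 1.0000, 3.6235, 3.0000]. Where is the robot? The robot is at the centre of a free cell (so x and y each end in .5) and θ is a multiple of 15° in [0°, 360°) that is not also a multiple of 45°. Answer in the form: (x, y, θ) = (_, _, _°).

Enumerate (i+0.5, j+0.5, θ) over the 32 free cells and 16 admissible headings. For each, cast all 5 beams and compare to the given ranges.
  (5.5, 5.5, 120°): beam 1 = 1.7321 ≠ 0.5774 ✗
  (6.5, 2.5, 210°): beam 1 = 5.1962 ≠ 0.5774 ✗
  (4.5, 6.5, 300°): beam 1 = 1.7321 ≠ 0.5774 ✗
  (4.5, 2.5, 60°): beam 1 = 2.8868 ≠ 0.5774 ✗
  …
  (6.5, 6.5, 150°): r_1=0.5774, r_2=0.5176, r_3=1.0000, r_4=3.6235, r_5=3.0000 — all match ✓
Only this pose fits every beam.

(x, y, θ) = (6.5, 6.5, 150°)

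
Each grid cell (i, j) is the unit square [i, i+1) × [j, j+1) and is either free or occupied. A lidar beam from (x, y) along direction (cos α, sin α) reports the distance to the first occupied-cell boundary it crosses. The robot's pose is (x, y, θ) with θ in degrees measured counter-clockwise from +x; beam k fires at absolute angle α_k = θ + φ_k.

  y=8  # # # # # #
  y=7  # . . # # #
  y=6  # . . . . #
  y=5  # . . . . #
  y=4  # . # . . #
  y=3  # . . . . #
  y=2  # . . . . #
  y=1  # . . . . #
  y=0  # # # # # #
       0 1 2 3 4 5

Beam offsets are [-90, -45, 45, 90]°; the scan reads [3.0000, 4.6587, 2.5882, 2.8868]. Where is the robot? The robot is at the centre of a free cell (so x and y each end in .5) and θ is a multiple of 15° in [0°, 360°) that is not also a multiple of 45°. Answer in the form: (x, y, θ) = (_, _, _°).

Candidates: 25 free-cell centres × 16 headings = 400 poses. Raycast each; keep the one whose scan matches to 4 dp.
  (4.5, 4.5, 120°): beam 1 = 0.5774 ≠ 3.0000 ✗
  (4.5, 5.5, 255°): beam 1 = 3.6235 ≠ 3.0000 ✗
  (4.5, 2.5, 345°): beam 1 = 1.5529 ≠ 3.0000 ✗
  …
  (3.5, 3.5, 150°): r_1=3.0000, r_2=4.6587, r_3=2.5882, r_4=2.8868 — all match ✓
Only this pose fits every beam.

(x, y, θ) = (3.5, 3.5, 150°)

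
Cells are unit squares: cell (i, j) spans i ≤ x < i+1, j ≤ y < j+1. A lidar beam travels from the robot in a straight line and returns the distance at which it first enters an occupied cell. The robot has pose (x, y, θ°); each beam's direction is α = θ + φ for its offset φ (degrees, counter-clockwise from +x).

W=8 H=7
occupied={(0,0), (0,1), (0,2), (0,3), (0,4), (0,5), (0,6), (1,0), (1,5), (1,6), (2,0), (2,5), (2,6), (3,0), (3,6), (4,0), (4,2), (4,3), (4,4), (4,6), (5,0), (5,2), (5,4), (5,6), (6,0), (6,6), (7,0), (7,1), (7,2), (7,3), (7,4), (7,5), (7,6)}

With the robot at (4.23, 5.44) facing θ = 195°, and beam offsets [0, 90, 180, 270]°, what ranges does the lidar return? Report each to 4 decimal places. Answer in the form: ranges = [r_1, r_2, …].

ranges = [1.2734, 0.4555, 2.1637, 0.5798]

beam 1: φ=0°, α=195°
  d=(-0.9659,-0.2588)  start (4,5)  tX=0.2381 tY=1.7000  stride 1/|dx|=1.0353 1/|dy|=3.8637
    cross x-line → (3,5), t=0.2381
    cross x-line → (2,5), t=1.2734 (wall)
  → r_1 = 1.2734
beam 2: φ=90°, α=285°
  d=(0.2588,-0.9659)  start (4,5)  tX=2.9751 tY=0.4555  stride 1/|dx|=3.8637 1/|dy|=1.0353
    cross y-line → (4,4), t=0.4555 (wall)
  → r_2 = 0.4555
beam 3: φ=180°, α=15°
  d=(0.9659,0.2588)  start (4,5)  tX=0.7972 tY=2.1637  stride 1/|dx|=1.0353 1/|dy|=3.8637
    cross x-line → (5,5), t=0.7972
    cross x-line → (6,5), t=1.8324
    cross y-line → (6,6), t=2.1637 (wall)
  → r_3 = 2.1637
beam 4: φ=270°, α=105°
  d=(-0.2588,0.9659)  start (4,5)  tX=0.8887 tY=0.5798  stride 1/|dx|=3.8637 1/|dy|=1.0353
    cross y-line → (4,6), t=0.5798 (wall)
  → r_4 = 0.5798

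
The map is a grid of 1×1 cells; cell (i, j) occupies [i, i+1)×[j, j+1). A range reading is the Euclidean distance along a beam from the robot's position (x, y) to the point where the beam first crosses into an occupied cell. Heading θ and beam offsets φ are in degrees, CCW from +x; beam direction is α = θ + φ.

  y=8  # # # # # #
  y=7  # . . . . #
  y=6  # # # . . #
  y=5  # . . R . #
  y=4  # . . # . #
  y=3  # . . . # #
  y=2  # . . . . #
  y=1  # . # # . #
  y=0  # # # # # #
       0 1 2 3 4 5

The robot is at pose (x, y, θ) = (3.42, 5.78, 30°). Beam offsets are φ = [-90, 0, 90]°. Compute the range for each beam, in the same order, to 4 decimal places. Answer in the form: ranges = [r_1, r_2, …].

ranges = [0.9007, 1.8244, 0.8400]

beam 1: φ=-90°, α=300°
  dir = (cos 300°, sin 300°) = (0.5000, -0.8660); from cell (3,5)
  next x-line at t=1.1600, next y-line at t=0.9007; Δt_x=2.0000, Δt_y=1.1547
    y: enter (3,4) at t=0.9007 ← occupied
  → r_1 = 0.9007
beam 2: φ=0°, α=30°
  dir = (cos 30°, sin 30°) = (0.8660, 0.5000); from cell (3,5)
  next x-line at t=0.6697, next y-line at t=0.4400; Δt_x=1.1547, Δt_y=2.0000
    y: enter (3,6) at t=0.4400
    x: enter (4,6) at t=0.6697
    x: enter (5,6) at t=1.8244 ← occupied
  → r_2 = 1.8244
beam 3: φ=90°, α=120°
  dir = (cos 120°, sin 120°) = (-0.5000, 0.8660); from cell (3,5)
  next x-line at t=0.8400, next y-line at t=0.2540; Δt_x=2.0000, Δt_y=1.1547
    y: enter (3,6) at t=0.2540
    x: enter (2,6) at t=0.8400 ← occupied
  → r_3 = 0.8400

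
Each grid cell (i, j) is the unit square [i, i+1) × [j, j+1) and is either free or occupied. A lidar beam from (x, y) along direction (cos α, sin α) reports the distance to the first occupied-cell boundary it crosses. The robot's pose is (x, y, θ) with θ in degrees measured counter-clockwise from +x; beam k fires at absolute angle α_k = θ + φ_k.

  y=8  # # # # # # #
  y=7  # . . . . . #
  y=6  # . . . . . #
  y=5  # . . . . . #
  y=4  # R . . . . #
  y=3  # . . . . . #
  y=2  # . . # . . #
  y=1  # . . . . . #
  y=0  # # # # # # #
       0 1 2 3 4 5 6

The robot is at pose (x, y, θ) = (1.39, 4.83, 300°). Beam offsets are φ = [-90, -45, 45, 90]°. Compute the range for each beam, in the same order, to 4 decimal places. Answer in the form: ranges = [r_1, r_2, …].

beam 1: φ=-90°, α=210°
  cosα=-0.8660 sinα=-0.5000 | (1,4) | tMaxX 0.4503 tMaxY 1.6600 | tΔX 1.1547 tΔY 2.0000
    t=0.4503 [x] (0,4) — stop
  → r_1 = 0.4503
beam 2: φ=-45°, α=255°
  cosα=-0.2588 sinα=-0.9659 | (1,4) | tMaxX 1.5068 tMaxY 0.8593 | tΔX 3.8637 tΔY 1.0353
    t=0.8593 [y] (1,3)
    t=1.5068 [x] (0,3) — stop
  → r_2 = 1.5068
beam 3: φ=45°, α=345°
  cosα=0.9659 sinα=-0.2588 | (1,4) | tMaxX 0.6315 tMaxY 3.2069 | tΔX 1.0353 tΔY 3.8637
    t=0.6315 [x] (2,4)
    t=1.6668 [x] (3,4)
    t=2.7021 [x] (4,4)
    t=3.2069 [y] (4,3)
    t=3.7373 [x] (5,3)
    t=4.7726 [x] (6,3) — stop
  → r_3 = 4.7726
beam 4: φ=90°, α=30°
  cosα=0.8660 sinα=0.5000 | (1,4) | tMaxX 0.7044 tMaxY 0.3400 | tΔX 1.1547 tΔY 2.0000
    t=0.3400 [y] (1,5)
    t=0.7044 [x] (2,5)
    t=1.8591 [x] (3,5)
    t=2.3400 [y] (3,6)
    t=3.0138 [x] (4,6)
    t=4.1685 [x] (5,6)
    t=4.3400 [y] (5,7)
    t=5.3232 [x] (6,7) — stop
  → r_4 = 5.3232

ranges = [0.4503, 1.5068, 4.7726, 5.3232]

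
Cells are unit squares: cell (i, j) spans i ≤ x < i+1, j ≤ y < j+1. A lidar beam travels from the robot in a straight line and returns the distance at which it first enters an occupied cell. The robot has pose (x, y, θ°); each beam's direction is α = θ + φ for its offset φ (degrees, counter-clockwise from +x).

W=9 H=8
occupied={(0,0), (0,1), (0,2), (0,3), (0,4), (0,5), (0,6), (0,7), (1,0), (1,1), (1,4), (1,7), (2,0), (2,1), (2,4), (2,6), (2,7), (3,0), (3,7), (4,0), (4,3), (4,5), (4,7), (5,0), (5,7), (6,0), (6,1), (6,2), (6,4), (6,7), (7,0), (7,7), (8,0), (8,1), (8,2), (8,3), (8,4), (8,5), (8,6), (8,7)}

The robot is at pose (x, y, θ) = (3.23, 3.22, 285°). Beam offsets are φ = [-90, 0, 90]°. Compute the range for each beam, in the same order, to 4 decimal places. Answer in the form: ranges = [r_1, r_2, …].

beam 1: φ=-90°, α=195°
  d=(-0.9659,-0.2588)  start (3,3)  tX=0.2381 tY=0.8500  stride 1/|dx|=1.0353 1/|dy|=3.8637
    cross x-line → (2,3), t=0.2381
    cross y-line → (2,2), t=0.8500
    cross x-line → (1,2), t=1.2734
    cross x-line → (0,2), t=2.3087 (wall)
  → r_1 = 2.3087
beam 2: φ=0°, α=285°
  d=(0.2588,-0.9659)  start (3,3)  tX=2.9751 tY=0.2278  stride 1/|dx|=3.8637 1/|dy|=1.0353
    cross y-line → (3,2), t=0.2278
    cross y-line → (3,1), t=1.2630
    cross y-line → (3,0), t=2.2983 (wall)
  → r_2 = 2.2983
beam 3: φ=90°, α=15°
  d=(0.9659,0.2588)  start (3,3)  tX=0.7972 tY=3.0137  stride 1/|dx|=1.0353 1/|dy|=3.8637
    cross x-line → (4,3), t=0.7972 (wall)
  → r_3 = 0.7972

ranges = [2.3087, 2.2983, 0.7972]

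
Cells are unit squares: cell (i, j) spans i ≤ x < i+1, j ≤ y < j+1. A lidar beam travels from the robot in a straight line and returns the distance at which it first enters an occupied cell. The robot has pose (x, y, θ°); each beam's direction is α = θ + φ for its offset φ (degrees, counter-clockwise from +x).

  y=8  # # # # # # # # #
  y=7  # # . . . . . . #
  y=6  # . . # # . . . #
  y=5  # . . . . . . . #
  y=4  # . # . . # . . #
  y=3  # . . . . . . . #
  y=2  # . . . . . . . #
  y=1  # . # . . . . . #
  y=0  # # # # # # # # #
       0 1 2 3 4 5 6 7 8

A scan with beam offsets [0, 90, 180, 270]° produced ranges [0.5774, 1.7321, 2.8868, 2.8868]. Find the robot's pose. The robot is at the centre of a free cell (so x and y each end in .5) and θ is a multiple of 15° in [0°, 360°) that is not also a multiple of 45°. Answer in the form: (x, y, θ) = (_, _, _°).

Candidates: 43 free-cell centres × 16 headings = 688 poses. Raycast each; keep the one whose scan matches to 4 dp.
  (7.5, 3.5, 150°): beam 1 = 1.7321 ≠ 0.5774 ✗
  (5.5, 2.5, 150°): beam 1 = 3.0000 ≠ 0.5774 ✗
  (1.5, 5.5, 285°): beam 1 = 3.6235 ≠ 0.5774 ✗
  …
  (2.5, 3.5, 120°): r_1=0.5774, r_2=1.7321, r_3=2.8868, r_4=2.8868 — all match ✓
Unique over the lattice → pose = (2.5, 3.5, 120°).

(x, y, θ) = (2.5, 3.5, 120°)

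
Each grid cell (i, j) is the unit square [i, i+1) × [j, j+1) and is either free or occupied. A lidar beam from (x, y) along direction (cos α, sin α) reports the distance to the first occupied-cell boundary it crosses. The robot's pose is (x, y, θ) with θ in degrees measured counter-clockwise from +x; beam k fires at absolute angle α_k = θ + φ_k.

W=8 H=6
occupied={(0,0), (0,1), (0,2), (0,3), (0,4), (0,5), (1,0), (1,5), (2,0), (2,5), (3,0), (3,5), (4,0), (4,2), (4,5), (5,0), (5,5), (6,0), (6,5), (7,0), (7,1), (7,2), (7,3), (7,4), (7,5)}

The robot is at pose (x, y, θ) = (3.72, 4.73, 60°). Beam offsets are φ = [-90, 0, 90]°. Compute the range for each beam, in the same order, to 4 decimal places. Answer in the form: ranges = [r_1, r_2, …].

beam 1: φ=-90°, α=330°
  cosα=0.8660 sinα=-0.5000 | (3,4) | tMaxX 0.3233 tMaxY 1.4600 | tΔX 1.1547 tΔY 2.0000
    t=0.3233 [x] (4,4)
    t=1.4600 [y] (4,3)
    t=1.4780 [x] (5,3)
    t=2.6327 [x] (6,3)
    t=3.4600 [y] (6,2)
    t=3.7874 [x] (7,2) — stop
  → r_1 = 3.7874
beam 2: φ=0°, α=60°
  cosα=0.5000 sinα=0.8660 | (3,4) | tMaxX 0.5600 tMaxY 0.3118 | tΔX 2.0000 tΔY 1.1547
    t=0.3118 [y] (3,5) — stop
  → r_2 = 0.3118
beam 3: φ=90°, α=150°
  cosα=-0.8660 sinα=0.5000 | (3,4) | tMaxX 0.8314 tMaxY 0.5400 | tΔX 1.1547 tΔY 2.0000
    t=0.5400 [y] (3,5) — stop
  → r_3 = 0.5400

ranges = [3.7874, 0.3118, 0.5400]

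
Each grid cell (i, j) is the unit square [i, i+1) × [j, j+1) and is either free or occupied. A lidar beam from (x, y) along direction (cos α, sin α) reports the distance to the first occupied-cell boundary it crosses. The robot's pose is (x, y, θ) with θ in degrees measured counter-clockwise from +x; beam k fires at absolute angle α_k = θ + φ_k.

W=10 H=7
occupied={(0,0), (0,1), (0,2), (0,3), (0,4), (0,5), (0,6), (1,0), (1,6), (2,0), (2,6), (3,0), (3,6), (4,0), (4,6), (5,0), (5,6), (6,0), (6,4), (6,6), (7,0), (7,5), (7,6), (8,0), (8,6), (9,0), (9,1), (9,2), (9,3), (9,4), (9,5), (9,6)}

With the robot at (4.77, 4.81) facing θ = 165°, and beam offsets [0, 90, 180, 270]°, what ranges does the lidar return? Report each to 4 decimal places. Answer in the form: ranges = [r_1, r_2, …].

beam 1: φ=0°, α=165°
  direction (-0.9659, 0.2588); cell (4,4); t to first gridline: x 0.7972, y 0.7341 (then +1.0353 / +3.8637)
    (4,5) via y @ 0.7341
    (3,5) via x @ 0.7972
    (2,5) via x @ 1.8324
    (1,5) via x @ 2.8677
    (0,5) via x @ 3.9030  # hit
  → r_1 = 3.9030
beam 2: φ=90°, α=255°
  direction (-0.2588, -0.9659); cell (4,4); t to first gridline: x 2.9751, y 0.8386 (then +3.8637 / +1.0353)
    (4,3) via y @ 0.8386
    (4,2) via y @ 1.8738
    (4,1) via y @ 2.9091
    (3,1) via x @ 2.9751
    (3,0) via y @ 3.9444  # hit
  → r_2 = 3.9444
beam 3: φ=180°, α=345°
  direction (0.9659, -0.2588); cell (4,4); t to first gridline: x 0.2381, y 3.1296 (then +1.0353 / +3.8637)
    (5,4) via x @ 0.2381
    (6,4) via x @ 1.2734  # hit
  → r_3 = 1.2734
beam 4: φ=270°, α=75°
  direction (0.2588, 0.9659); cell (4,4); t to first gridline: x 0.8887, y 0.1967 (then +3.8637 / +1.0353)
    (4,5) via y @ 0.1967
    (5,5) via x @ 0.8887
    (5,6) via y @ 1.2320  # hit
  → r_4 = 1.2320

ranges = [3.9030, 3.9444, 1.2734, 1.2320]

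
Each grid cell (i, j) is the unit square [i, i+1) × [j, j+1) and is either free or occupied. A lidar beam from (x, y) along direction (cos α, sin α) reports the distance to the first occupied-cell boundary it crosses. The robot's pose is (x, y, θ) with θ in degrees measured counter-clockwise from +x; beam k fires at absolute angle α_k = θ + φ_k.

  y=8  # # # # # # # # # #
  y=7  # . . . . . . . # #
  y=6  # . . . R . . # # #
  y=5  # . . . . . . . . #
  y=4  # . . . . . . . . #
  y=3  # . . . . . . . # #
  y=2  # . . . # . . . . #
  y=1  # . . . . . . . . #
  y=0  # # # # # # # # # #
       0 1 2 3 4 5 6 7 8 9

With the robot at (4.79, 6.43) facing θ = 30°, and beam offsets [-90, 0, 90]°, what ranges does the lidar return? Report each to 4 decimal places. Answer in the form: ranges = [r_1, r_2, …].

ranges = [6.2700, 3.1400, 1.8129]

beam 1: φ=-90°, α=300°
  d=(0.5000,-0.8660)  start (4,6)  tX=0.4200 tY=0.4965  stride 1/|dx|=2.0000 1/|dy|=1.1547
    cross x-line → (5,6), t=0.4200
    cross y-line → (5,5), t=0.4965
    cross y-line → (5,4), t=1.6512
    cross x-line → (6,4), t=2.4200
    cross y-line → (6,3), t=2.8059
    cross y-line → (6,2), t=3.9606
    cross x-line → (7,2), t=4.4200
    cross y-line → (7,1), t=5.1153
    cross y-line → (7,0), t=6.2700 (wall)
  → r_1 = 6.2700
beam 2: φ=0°, α=30°
  d=(0.8660,0.5000)  start (4,6)  tX=0.2425 tY=1.1400  stride 1/|dx|=1.1547 1/|dy|=2.0000
    cross x-line → (5,6), t=0.2425
    cross y-line → (5,7), t=1.1400
    cross x-line → (6,7), t=1.3972
    cross x-line → (7,7), t=2.5519
    cross y-line → (7,8), t=3.1400 (wall)
  → r_2 = 3.1400
beam 3: φ=90°, α=120°
  d=(-0.5000,0.8660)  start (4,6)  tX=1.5800 tY=0.6582  stride 1/|dx|=2.0000 1/|dy|=1.1547
    cross y-line → (4,7), t=0.6582
    cross x-line → (3,7), t=1.5800
    cross y-line → (3,8), t=1.8129 (wall)
  → r_3 = 1.8129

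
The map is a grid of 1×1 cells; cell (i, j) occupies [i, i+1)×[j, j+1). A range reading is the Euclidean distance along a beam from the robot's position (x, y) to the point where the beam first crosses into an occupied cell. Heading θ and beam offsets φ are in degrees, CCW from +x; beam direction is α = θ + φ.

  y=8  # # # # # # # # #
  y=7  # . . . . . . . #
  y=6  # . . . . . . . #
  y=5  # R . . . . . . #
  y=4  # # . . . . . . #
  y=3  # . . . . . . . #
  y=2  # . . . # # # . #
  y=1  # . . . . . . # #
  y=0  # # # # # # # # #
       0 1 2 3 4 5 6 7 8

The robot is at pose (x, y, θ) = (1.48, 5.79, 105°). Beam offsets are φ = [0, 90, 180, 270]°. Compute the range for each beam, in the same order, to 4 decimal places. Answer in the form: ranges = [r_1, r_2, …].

beam 1: φ=0°, α=105°
  cosα=-0.2588 sinα=0.9659 | (1,5) | tMaxX 1.8546 tMaxY 0.2174 | tΔX 3.8637 tΔY 1.0353
    t=0.2174 [y] (1,6)
    t=1.2527 [y] (1,7)
    t=1.8546 [x] (0,7) — stop
  → r_1 = 1.8546
beam 2: φ=90°, α=195°
  cosα=-0.9659 sinα=-0.2588 | (1,5) | tMaxX 0.4969 tMaxY 3.0523 | tΔX 1.0353 tΔY 3.8637
    t=0.4969 [x] (0,5) — stop
  → r_2 = 0.4969
beam 3: φ=180°, α=285°
  cosα=0.2588 sinα=-0.9659 | (1,5) | tMaxX 2.0091 tMaxY 0.8179 | tΔX 3.8637 tΔY 1.0353
    t=0.8179 [y] (1,4) — stop
  → r_3 = 0.8179
beam 4: φ=270°, α=15°
  cosα=0.9659 sinα=0.2588 | (1,5) | tMaxX 0.5383 tMaxY 0.8114 | tΔX 1.0353 tΔY 3.8637
    t=0.5383 [x] (2,5)
    t=0.8114 [y] (2,6)
    t=1.5736 [x] (3,6)
    t=2.6089 [x] (4,6)
    t=3.6442 [x] (5,6)
    t=4.6751 [y] (5,7)
    t=4.6794 [x] (6,7)
    t=5.7147 [x] (7,7)
    t=6.7500 [x] (8,7) — stop
  → r_4 = 6.7500

ranges = [1.8546, 0.4969, 0.8179, 6.7500]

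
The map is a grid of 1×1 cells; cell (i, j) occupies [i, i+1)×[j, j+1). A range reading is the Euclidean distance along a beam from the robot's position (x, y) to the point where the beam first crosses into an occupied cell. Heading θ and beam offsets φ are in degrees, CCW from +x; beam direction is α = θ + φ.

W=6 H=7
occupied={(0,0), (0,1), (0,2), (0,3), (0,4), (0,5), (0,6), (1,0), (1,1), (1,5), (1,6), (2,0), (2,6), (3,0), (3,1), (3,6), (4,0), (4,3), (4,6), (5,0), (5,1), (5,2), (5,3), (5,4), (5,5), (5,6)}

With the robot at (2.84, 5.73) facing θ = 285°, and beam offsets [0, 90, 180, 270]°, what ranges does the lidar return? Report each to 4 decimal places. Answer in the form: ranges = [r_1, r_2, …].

beam 1: φ=0°, α=285°
  cosα=0.2588 sinα=-0.9659 | (2,5) | tMaxX 0.6182 tMaxY 0.7558 | tΔX 3.8637 tΔY 1.0353
    t=0.6182 [x] (3,5)
    t=0.7558 [y] (3,4)
    t=1.7910 [y] (3,3)
    t=2.8263 [y] (3,2)
    t=3.8616 [y] (3,1) — stop
  → r_1 = 3.8616
beam 2: φ=90°, α=15°
  cosα=0.9659 sinα=0.2588 | (2,5) | tMaxX 0.1656 tMaxY 1.0432 | tΔX 1.0353 tΔY 3.8637
    t=0.1656 [x] (3,5)
    t=1.0432 [y] (3,6) — stop
  → r_2 = 1.0432
beam 3: φ=180°, α=105°
  cosα=-0.2588 sinα=0.9659 | (2,5) | tMaxX 3.2455 tMaxY 0.2795 | tΔX 3.8637 tΔY 1.0353
    t=0.2795 [y] (2,6) — stop
  → r_3 = 0.2795
beam 4: φ=270°, α=195°
  cosα=-0.9659 sinα=-0.2588 | (2,5) | tMaxX 0.8696 tMaxY 2.8205 | tΔX 1.0353 tΔY 3.8637
    t=0.8696 [x] (1,5) — stop
  → r_4 = 0.8696

ranges = [3.8616, 1.0432, 0.2795, 0.8696]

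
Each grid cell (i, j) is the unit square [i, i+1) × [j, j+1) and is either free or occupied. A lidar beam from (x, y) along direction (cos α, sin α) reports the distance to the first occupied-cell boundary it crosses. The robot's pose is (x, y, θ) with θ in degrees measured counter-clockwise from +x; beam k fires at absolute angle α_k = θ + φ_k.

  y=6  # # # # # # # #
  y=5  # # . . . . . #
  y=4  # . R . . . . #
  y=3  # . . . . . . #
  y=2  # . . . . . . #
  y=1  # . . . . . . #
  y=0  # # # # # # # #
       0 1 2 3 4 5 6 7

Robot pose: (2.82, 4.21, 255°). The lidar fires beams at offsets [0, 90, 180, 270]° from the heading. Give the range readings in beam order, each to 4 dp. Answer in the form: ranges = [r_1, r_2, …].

beam 1: φ=0°, α=255°
  direction (-0.2588, -0.9659); cell (2,4); t to first gridline: x 3.1682, y 0.2174 (then +3.8637 / +1.0353)
    (2,3) via y @ 0.2174
    (2,2) via y @ 1.2527
    (2,1) via y @ 2.2880
    (1,1) via x @ 3.1682
    (1,0) via y @ 3.3232  # hit
  → r_1 = 3.3232
beam 2: φ=90°, α=345°
  direction (0.9659, -0.2588); cell (2,4); t to first gridline: x 0.1863, y 0.8114 (then +1.0353 / +3.8637)
    (3,4) via x @ 0.1863
    (3,3) via y @ 0.8114
    (4,3) via x @ 1.2216
    (5,3) via x @ 2.2569
    (6,3) via x @ 3.2922
    (7,3) via x @ 4.3275  # hit
  → r_2 = 4.3275
beam 3: φ=180°, α=75°
  direction (0.2588, 0.9659); cell (2,4); t to first gridline: x 0.6955, y 0.8179 (then +3.8637 / +1.0353)
    (3,4) via x @ 0.6955
    (3,5) via y @ 0.8179
    (3,6) via y @ 1.8531  # hit
  → r_3 = 1.8531
beam 4: φ=270°, α=165°
  direction (-0.9659, 0.2588); cell (2,4); t to first gridline: x 0.8489, y 3.0523 (then +1.0353 / +3.8637)
    (1,4) via x @ 0.8489
    (0,4) via x @ 1.8842  # hit
  → r_4 = 1.8842

ranges = [3.3232, 4.3275, 1.8531, 1.8842]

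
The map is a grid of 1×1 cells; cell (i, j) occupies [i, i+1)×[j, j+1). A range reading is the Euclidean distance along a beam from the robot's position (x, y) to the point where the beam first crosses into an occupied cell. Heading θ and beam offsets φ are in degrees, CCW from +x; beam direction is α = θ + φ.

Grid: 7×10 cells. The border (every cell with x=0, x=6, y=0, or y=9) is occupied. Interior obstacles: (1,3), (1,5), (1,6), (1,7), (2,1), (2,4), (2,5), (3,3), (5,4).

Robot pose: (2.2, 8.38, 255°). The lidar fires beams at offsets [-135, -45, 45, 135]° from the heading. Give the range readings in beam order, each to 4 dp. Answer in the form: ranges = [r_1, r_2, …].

beam 1: φ=-135°, α=120°
  cosα=-0.5000 sinα=0.8660 | (2,8) | tMaxX 0.4000 tMaxY 0.7159 | tΔX 2.0000 tΔY 1.1547
    t=0.4000 [x] (1,8)
    t=0.7159 [y] (1,9) — stop
  → r_1 = 0.7159
beam 2: φ=-45°, α=210°
  cosα=-0.8660 sinα=-0.5000 | (2,8) | tMaxX 0.2309 tMaxY 0.7600 | tΔX 1.1547 tΔY 2.0000
    t=0.2309 [x] (1,8)
    t=0.7600 [y] (1,7) — stop
  → r_2 = 0.7600
beam 3: φ=45°, α=300°
  cosα=0.5000 sinα=-0.8660 | (2,8) | tMaxX 1.6000 tMaxY 0.4388 | tΔX 2.0000 tΔY 1.1547
    t=0.4388 [y] (2,7)
    t=1.5935 [y] (2,6)
    t=1.6000 [x] (3,6)
    t=2.7482 [y] (3,5)
    t=3.6000 [x] (4,5)
    t=3.9029 [y] (4,4)
    t=5.0576 [y] (4,3)
    t=5.6000 [x] (5,3)
    t=6.2123 [y] (5,2)
    t=7.3670 [y] (5,1)
    t=7.6000 [x] (6,1) — stop
  → r_3 = 7.6000
beam 4: φ=135°, α=30°
  cosα=0.8660 sinα=0.5000 | (2,8) | tMaxX 0.9238 tMaxY 1.2400 | tΔX 1.1547 tΔY 2.0000
    t=0.9238 [x] (3,8)
    t=1.2400 [y] (3,9) — stop
  → r_4 = 1.2400

ranges = [0.7159, 0.7600, 7.6000, 1.2400]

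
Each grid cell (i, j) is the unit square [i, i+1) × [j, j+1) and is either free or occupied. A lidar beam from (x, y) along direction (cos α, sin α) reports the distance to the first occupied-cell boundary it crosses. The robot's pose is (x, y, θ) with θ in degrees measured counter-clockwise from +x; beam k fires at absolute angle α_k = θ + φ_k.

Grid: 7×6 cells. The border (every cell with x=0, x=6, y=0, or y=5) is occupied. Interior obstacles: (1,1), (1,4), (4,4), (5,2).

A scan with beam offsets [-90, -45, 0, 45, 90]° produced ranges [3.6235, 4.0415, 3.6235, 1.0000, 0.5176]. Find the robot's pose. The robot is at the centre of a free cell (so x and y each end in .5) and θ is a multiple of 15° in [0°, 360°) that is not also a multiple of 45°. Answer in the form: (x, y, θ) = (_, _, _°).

(x, y, θ) = (4.5, 1.5, 165°)

Enumerate (i+0.5, j+0.5, θ) over the 16 free cells and 16 admissible headings. For each, cast all 5 beams and compare to the given ranges.
  (5.5, 4.5, 165°): beam 1 = 0.5176 ≠ 3.6235 ✗
  (5.5, 1.5, 210°): beam 1 = 0.5774 ≠ 3.6235 ✗
  (2.5, 2.5, 105°): beam 2 = 2.8868 ≠ 4.0415 ✗
  (2.5, 3.5, 330°): beam 1 = 1.7321 ≠ 3.6235 ✗
  (5.5, 3.5, 300°): beam 1 = 4.0415 ≠ 3.6235 ✗
  …
  (4.5, 1.5, 165°): r_1=3.6235, r_2=4.0415, r_3=3.6235, r_4=1.0000, r_5=0.5176 — all match ✓
No second candidate reproduces the full scan.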